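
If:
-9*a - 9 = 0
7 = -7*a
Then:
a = -1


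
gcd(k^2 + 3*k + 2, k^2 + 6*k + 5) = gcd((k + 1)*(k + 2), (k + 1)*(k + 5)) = k + 1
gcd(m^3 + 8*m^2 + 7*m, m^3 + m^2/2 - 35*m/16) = m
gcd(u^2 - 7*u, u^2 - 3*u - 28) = u - 7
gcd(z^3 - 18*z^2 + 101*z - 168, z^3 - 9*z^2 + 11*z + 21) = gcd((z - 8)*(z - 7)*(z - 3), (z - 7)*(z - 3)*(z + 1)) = z^2 - 10*z + 21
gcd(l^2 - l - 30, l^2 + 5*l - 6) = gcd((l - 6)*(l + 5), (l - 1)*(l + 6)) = 1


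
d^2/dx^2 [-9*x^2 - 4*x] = -18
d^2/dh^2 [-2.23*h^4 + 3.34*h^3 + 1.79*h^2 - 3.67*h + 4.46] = -26.76*h^2 + 20.04*h + 3.58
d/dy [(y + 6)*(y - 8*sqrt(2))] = 2*y - 8*sqrt(2) + 6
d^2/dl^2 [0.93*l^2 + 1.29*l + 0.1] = 1.86000000000000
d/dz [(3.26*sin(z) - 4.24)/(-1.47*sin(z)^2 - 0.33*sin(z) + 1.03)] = (4.7922*sin(z)^2 - 12.4656*sin(z) + 1.9586)*cos(z)/(2.1609*sin(z)^4 + 0.9702*sin(z)^3 - 2.9193*sin(z)^2 - 0.6798*sin(z) + 1.0609)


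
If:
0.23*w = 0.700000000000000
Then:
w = 3.04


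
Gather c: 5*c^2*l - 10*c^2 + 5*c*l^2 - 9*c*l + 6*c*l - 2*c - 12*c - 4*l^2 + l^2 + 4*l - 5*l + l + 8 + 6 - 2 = c^2*(5*l - 10) + c*(5*l^2 - 3*l - 14) - 3*l^2 + 12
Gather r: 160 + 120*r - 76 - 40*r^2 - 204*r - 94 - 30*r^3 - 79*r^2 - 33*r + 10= -30*r^3 - 119*r^2 - 117*r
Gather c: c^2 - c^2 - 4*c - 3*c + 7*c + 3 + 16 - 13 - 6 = 0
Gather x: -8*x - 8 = -8*x - 8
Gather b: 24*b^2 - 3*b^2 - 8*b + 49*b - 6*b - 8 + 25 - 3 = 21*b^2 + 35*b + 14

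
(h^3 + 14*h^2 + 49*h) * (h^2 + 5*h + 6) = h^5 + 19*h^4 + 125*h^3 + 329*h^2 + 294*h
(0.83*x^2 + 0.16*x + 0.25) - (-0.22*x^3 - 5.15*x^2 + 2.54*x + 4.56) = 0.22*x^3 + 5.98*x^2 - 2.38*x - 4.31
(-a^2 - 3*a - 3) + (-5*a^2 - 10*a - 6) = -6*a^2 - 13*a - 9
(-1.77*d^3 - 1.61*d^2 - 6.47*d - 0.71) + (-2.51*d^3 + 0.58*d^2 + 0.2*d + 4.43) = -4.28*d^3 - 1.03*d^2 - 6.27*d + 3.72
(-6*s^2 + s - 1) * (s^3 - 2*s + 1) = -6*s^5 + s^4 + 11*s^3 - 8*s^2 + 3*s - 1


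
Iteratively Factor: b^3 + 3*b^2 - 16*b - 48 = (b + 4)*(b^2 - b - 12) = (b - 4)*(b + 4)*(b + 3)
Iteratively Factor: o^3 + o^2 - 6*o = (o)*(o^2 + o - 6) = o*(o - 2)*(o + 3)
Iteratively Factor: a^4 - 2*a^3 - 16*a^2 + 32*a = (a - 4)*(a^3 + 2*a^2 - 8*a) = a*(a - 4)*(a^2 + 2*a - 8) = a*(a - 4)*(a + 4)*(a - 2)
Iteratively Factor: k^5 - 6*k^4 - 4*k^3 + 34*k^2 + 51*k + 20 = (k + 1)*(k^4 - 7*k^3 + 3*k^2 + 31*k + 20) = (k - 4)*(k + 1)*(k^3 - 3*k^2 - 9*k - 5) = (k - 4)*(k + 1)^2*(k^2 - 4*k - 5) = (k - 4)*(k + 1)^3*(k - 5)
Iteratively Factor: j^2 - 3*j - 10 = (j - 5)*(j + 2)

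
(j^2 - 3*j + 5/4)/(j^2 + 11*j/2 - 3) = (j - 5/2)/(j + 6)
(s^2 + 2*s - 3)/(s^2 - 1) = (s + 3)/(s + 1)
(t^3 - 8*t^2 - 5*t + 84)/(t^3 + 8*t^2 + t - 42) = (t^2 - 11*t + 28)/(t^2 + 5*t - 14)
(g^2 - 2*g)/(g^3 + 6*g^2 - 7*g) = (g - 2)/(g^2 + 6*g - 7)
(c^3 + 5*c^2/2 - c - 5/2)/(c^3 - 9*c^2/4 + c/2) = 2*(2*c^3 + 5*c^2 - 2*c - 5)/(c*(4*c^2 - 9*c + 2))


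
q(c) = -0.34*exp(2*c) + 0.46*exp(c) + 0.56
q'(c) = -0.68*exp(2*c) + 0.46*exp(c) = (0.46 - 0.68*exp(c))*exp(c)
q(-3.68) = 0.57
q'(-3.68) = 0.01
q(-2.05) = 0.61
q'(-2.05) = 0.05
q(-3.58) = 0.57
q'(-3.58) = 0.01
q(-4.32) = 0.57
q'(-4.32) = 0.01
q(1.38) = -2.98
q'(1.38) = -8.92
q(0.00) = 0.68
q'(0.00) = -0.22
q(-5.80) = 0.56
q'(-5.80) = 0.00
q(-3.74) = 0.57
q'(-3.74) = 0.01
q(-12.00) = 0.56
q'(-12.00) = 0.00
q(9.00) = -22320661.53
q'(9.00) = -44645051.59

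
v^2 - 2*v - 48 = (v - 8)*(v + 6)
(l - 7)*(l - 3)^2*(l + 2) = l^4 - 11*l^3 + 25*l^2 + 39*l - 126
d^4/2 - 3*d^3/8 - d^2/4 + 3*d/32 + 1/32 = (d/2 + 1/4)*(d - 1)*(d - 1/2)*(d + 1/4)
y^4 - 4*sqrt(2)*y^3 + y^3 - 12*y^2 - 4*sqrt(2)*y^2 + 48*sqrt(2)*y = y*(y - 3)*(y + 4)*(y - 4*sqrt(2))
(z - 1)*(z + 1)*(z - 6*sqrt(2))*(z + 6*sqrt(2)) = z^4 - 73*z^2 + 72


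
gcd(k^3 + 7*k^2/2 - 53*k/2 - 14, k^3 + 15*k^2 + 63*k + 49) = k + 7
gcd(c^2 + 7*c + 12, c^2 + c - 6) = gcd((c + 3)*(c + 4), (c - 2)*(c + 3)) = c + 3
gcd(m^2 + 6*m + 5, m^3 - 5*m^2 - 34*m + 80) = m + 5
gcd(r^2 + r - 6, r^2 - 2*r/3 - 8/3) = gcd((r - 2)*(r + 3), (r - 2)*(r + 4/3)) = r - 2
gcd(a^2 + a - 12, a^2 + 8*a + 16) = a + 4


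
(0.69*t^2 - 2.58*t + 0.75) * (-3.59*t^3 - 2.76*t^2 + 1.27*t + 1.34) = -2.4771*t^5 + 7.3578*t^4 + 5.3046*t^3 - 4.422*t^2 - 2.5047*t + 1.005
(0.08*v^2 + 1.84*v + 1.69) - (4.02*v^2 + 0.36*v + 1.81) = -3.94*v^2 + 1.48*v - 0.12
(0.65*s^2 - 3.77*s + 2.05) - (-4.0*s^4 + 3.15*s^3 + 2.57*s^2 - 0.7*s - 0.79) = 4.0*s^4 - 3.15*s^3 - 1.92*s^2 - 3.07*s + 2.84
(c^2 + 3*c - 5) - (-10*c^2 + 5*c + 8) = 11*c^2 - 2*c - 13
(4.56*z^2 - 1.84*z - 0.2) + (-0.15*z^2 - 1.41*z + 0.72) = 4.41*z^2 - 3.25*z + 0.52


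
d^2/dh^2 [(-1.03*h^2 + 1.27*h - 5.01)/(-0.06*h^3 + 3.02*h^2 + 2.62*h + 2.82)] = (0.007416*h^6 - 0.0274320000000001*h^5 + 2.56867199999999*h^4 - 51.949776*h^3 + 214.223832*h^2 + 307.827864*h + 18.59544)/(0.000216*h^9 - 0.032616*h^8 + 1.613376*h^7 - 24.7256*h^6 - 67.384848*h^5 - 136.690224*h^4 - 150.431104*h^3 - 130.121568*h^2 - 62.505864*h - 22.425768)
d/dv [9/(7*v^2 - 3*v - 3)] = 9*(3 - 14*v)/(-7*v^2 + 3*v + 3)^2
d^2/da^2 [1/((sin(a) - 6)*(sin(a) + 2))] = (-4*sin(a)^4 + 12*sin(a)^3 - 58*sin(a)^2 + 24*sin(a) + 56)/((sin(a) - 6)^3*(sin(a) + 2)^3)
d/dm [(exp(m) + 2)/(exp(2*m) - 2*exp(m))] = (-exp(2*m) - 4*exp(m) + 4)*exp(-m)/(exp(2*m) - 4*exp(m) + 4)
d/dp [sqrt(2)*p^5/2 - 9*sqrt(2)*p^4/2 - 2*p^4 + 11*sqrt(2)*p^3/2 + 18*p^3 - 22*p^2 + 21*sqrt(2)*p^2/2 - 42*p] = 5*sqrt(2)*p^4/2 - 18*sqrt(2)*p^3 - 8*p^3 + 33*sqrt(2)*p^2/2 + 54*p^2 - 44*p + 21*sqrt(2)*p - 42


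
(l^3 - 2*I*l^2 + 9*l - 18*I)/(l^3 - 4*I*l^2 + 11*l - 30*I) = (l - 3*I)/(l - 5*I)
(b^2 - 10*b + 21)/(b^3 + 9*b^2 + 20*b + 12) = (b^2 - 10*b + 21)/(b^3 + 9*b^2 + 20*b + 12)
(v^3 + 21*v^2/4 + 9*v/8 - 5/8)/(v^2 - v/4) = v + 11/2 + 5/(2*v)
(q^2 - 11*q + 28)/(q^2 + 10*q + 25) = (q^2 - 11*q + 28)/(q^2 + 10*q + 25)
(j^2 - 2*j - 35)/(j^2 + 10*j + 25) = (j - 7)/(j + 5)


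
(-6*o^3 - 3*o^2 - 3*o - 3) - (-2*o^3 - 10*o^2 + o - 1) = -4*o^3 + 7*o^2 - 4*o - 2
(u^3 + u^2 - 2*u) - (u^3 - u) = u^2 - u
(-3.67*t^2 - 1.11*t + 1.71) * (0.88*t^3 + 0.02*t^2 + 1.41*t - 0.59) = -3.2296*t^5 - 1.0502*t^4 - 3.6921*t^3 + 0.634399999999999*t^2 + 3.066*t - 1.0089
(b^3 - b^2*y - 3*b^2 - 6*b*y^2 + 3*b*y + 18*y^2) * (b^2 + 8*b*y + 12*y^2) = b^5 + 7*b^4*y - 3*b^4 - 2*b^3*y^2 - 21*b^3*y - 60*b^2*y^3 + 6*b^2*y^2 - 72*b*y^4 + 180*b*y^3 + 216*y^4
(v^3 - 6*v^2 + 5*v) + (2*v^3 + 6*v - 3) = 3*v^3 - 6*v^2 + 11*v - 3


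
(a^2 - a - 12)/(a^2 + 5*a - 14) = (a^2 - a - 12)/(a^2 + 5*a - 14)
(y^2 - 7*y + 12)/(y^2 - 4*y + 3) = (y - 4)/(y - 1)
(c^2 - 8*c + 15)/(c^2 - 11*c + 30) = (c - 3)/(c - 6)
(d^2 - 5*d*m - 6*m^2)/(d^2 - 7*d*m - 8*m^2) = (d - 6*m)/(d - 8*m)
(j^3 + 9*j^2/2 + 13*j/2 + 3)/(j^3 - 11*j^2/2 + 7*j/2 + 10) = (2*j^2 + 7*j + 6)/(2*j^2 - 13*j + 20)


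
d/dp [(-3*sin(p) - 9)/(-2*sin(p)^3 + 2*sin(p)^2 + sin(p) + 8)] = 12*(9*sin(p) + sin(3*p) + 8*cos(2*p) - 13)*cos(p)/(4*sin(p)^2 - sin(p) + sin(3*p) + 16)^2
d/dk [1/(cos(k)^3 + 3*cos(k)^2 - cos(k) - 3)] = (3*cos(k)^2 + 6*cos(k) - 1)/((cos(k) + 3)^2*sin(k)^3)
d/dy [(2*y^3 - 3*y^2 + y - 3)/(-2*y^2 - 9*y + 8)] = (-4*y^4 - 36*y^3 + 77*y^2 - 60*y - 19)/(4*y^4 + 36*y^3 + 49*y^2 - 144*y + 64)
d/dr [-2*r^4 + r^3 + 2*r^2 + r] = -8*r^3 + 3*r^2 + 4*r + 1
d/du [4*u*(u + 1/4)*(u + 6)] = 12*u^2 + 50*u + 6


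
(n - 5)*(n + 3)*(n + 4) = n^3 + 2*n^2 - 23*n - 60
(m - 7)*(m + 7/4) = m^2 - 21*m/4 - 49/4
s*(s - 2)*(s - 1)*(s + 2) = s^4 - s^3 - 4*s^2 + 4*s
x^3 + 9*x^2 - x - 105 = (x - 3)*(x + 5)*(x + 7)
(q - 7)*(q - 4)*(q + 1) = q^3 - 10*q^2 + 17*q + 28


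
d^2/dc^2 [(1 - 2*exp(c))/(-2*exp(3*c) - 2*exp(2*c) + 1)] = (32*exp(6*c) - 12*exp(5*c) - 36*exp(4*c) + 36*exp(3*c) + 6*exp(2*c) - 8*exp(c) + 2)*exp(c)/(8*exp(9*c) + 24*exp(8*c) + 24*exp(7*c) - 4*exp(6*c) - 24*exp(5*c) - 12*exp(4*c) + 6*exp(3*c) + 6*exp(2*c) - 1)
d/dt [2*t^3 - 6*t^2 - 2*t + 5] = 6*t^2 - 12*t - 2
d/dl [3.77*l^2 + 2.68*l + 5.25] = 7.54*l + 2.68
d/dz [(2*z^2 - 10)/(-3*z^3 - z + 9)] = 2*(-2*z*(3*z^3 + z - 9) + (z^2 - 5)*(9*z^2 + 1))/(3*z^3 + z - 9)^2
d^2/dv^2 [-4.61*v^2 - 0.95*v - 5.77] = -9.22000000000000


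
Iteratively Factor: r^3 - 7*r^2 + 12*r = (r - 4)*(r^2 - 3*r) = (r - 4)*(r - 3)*(r)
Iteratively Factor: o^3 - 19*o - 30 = (o + 2)*(o^2 - 2*o - 15) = (o - 5)*(o + 2)*(o + 3)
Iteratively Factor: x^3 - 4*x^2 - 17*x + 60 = (x - 3)*(x^2 - x - 20) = (x - 5)*(x - 3)*(x + 4)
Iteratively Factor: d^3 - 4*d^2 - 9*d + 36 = (d + 3)*(d^2 - 7*d + 12) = (d - 3)*(d + 3)*(d - 4)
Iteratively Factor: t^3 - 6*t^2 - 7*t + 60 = (t - 4)*(t^2 - 2*t - 15) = (t - 4)*(t + 3)*(t - 5)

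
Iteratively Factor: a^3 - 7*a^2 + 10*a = (a)*(a^2 - 7*a + 10) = a*(a - 5)*(a - 2)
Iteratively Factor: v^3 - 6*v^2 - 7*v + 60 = (v + 3)*(v^2 - 9*v + 20) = (v - 5)*(v + 3)*(v - 4)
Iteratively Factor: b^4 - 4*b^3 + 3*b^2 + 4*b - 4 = (b - 1)*(b^3 - 3*b^2 + 4) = (b - 2)*(b - 1)*(b^2 - b - 2) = (b - 2)*(b - 1)*(b + 1)*(b - 2)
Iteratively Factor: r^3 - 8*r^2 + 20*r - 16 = (r - 2)*(r^2 - 6*r + 8) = (r - 2)^2*(r - 4)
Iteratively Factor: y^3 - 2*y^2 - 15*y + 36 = (y - 3)*(y^2 + y - 12) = (y - 3)^2*(y + 4)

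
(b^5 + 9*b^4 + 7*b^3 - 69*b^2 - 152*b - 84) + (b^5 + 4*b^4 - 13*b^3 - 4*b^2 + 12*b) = 2*b^5 + 13*b^4 - 6*b^3 - 73*b^2 - 140*b - 84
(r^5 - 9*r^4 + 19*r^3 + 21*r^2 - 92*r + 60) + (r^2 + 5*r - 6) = r^5 - 9*r^4 + 19*r^3 + 22*r^2 - 87*r + 54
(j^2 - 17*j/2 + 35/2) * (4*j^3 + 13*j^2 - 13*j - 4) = 4*j^5 - 21*j^4 - 107*j^3/2 + 334*j^2 - 387*j/2 - 70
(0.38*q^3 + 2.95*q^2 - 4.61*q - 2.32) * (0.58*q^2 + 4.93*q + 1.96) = 0.2204*q^5 + 3.5844*q^4 + 12.6145*q^3 - 18.2909*q^2 - 20.4732*q - 4.5472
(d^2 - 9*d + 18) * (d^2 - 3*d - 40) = d^4 - 12*d^3 + 5*d^2 + 306*d - 720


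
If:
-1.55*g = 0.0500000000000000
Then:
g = -0.03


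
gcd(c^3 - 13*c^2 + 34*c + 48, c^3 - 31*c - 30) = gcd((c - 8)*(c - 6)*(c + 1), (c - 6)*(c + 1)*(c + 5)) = c^2 - 5*c - 6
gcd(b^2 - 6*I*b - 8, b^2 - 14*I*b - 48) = 1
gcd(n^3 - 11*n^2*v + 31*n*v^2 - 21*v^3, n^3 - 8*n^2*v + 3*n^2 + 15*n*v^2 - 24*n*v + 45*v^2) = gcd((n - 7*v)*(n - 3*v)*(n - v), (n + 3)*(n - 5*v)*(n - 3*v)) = -n + 3*v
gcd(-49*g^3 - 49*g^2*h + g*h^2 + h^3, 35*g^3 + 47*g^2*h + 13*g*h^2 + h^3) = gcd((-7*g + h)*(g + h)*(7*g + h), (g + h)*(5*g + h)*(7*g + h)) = 7*g^2 + 8*g*h + h^2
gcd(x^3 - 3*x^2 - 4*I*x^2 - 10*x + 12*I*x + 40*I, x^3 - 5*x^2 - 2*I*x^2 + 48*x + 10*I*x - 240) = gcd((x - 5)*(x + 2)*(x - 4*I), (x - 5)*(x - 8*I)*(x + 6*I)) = x - 5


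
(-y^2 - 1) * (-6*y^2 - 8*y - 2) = 6*y^4 + 8*y^3 + 8*y^2 + 8*y + 2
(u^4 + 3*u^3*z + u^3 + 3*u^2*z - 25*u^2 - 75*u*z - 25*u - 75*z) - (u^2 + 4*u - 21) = u^4 + 3*u^3*z + u^3 + 3*u^2*z - 26*u^2 - 75*u*z - 29*u - 75*z + 21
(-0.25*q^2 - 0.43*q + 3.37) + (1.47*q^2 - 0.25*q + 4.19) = 1.22*q^2 - 0.68*q + 7.56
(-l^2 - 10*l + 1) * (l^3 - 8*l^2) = -l^5 - 2*l^4 + 81*l^3 - 8*l^2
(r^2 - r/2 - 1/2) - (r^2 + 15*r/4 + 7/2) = -17*r/4 - 4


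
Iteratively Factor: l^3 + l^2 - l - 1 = (l + 1)*(l^2 - 1) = (l - 1)*(l + 1)*(l + 1)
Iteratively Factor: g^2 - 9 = (g + 3)*(g - 3)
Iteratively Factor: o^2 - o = (o)*(o - 1)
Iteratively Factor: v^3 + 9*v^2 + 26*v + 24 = (v + 3)*(v^2 + 6*v + 8) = (v + 3)*(v + 4)*(v + 2)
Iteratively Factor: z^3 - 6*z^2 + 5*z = (z - 1)*(z^2 - 5*z) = z*(z - 1)*(z - 5)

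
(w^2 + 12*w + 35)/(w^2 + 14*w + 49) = (w + 5)/(w + 7)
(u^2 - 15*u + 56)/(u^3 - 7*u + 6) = (u^2 - 15*u + 56)/(u^3 - 7*u + 6)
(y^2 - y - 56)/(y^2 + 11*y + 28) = (y - 8)/(y + 4)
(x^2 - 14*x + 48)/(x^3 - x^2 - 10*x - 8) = (-x^2 + 14*x - 48)/(-x^3 + x^2 + 10*x + 8)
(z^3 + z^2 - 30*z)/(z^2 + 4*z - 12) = z*(z - 5)/(z - 2)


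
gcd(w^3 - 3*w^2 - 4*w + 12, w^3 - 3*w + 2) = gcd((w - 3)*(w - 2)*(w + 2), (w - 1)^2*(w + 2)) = w + 2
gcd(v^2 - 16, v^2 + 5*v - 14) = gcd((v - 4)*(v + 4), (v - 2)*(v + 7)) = 1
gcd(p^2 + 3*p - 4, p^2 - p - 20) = p + 4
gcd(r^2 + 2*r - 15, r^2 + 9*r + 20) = r + 5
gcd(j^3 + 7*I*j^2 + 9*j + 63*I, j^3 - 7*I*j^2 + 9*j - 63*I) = j^2 + 9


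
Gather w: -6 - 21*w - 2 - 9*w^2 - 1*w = -9*w^2 - 22*w - 8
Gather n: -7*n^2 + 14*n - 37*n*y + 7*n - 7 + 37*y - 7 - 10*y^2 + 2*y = -7*n^2 + n*(21 - 37*y) - 10*y^2 + 39*y - 14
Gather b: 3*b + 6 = 3*b + 6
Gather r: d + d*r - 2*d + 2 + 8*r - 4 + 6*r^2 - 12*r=-d + 6*r^2 + r*(d - 4) - 2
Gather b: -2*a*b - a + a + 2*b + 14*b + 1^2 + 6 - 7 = b*(16 - 2*a)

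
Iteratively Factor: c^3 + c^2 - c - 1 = (c + 1)*(c^2 - 1) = (c + 1)^2*(c - 1)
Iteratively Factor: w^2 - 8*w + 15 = (w - 3)*(w - 5)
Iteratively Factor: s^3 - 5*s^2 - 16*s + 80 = (s + 4)*(s^2 - 9*s + 20) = (s - 5)*(s + 4)*(s - 4)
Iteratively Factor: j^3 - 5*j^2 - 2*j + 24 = (j - 3)*(j^2 - 2*j - 8) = (j - 4)*(j - 3)*(j + 2)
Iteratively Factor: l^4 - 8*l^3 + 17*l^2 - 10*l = (l - 5)*(l^3 - 3*l^2 + 2*l) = (l - 5)*(l - 1)*(l^2 - 2*l) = l*(l - 5)*(l - 1)*(l - 2)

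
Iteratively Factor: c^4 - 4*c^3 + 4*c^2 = (c - 2)*(c^3 - 2*c^2) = c*(c - 2)*(c^2 - 2*c) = c^2*(c - 2)*(c - 2)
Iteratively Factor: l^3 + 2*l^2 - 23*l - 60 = (l - 5)*(l^2 + 7*l + 12) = (l - 5)*(l + 3)*(l + 4)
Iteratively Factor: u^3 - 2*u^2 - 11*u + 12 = (u - 1)*(u^2 - u - 12) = (u - 4)*(u - 1)*(u + 3)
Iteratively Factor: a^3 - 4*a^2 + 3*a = (a)*(a^2 - 4*a + 3) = a*(a - 1)*(a - 3)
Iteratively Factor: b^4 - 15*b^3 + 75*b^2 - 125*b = (b - 5)*(b^3 - 10*b^2 + 25*b) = (b - 5)^2*(b^2 - 5*b) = (b - 5)^3*(b)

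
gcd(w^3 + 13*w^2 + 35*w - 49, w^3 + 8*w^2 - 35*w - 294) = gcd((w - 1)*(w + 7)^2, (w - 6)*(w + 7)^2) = w^2 + 14*w + 49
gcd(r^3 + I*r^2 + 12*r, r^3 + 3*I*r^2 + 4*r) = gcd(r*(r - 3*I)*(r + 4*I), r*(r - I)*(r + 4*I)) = r^2 + 4*I*r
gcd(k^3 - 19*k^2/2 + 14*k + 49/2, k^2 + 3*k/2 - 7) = 1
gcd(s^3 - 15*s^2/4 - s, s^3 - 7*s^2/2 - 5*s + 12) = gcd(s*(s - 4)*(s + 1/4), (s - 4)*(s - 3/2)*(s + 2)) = s - 4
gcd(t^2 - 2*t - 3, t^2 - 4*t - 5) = t + 1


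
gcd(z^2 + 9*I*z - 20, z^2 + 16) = z + 4*I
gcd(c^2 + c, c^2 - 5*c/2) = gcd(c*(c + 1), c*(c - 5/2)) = c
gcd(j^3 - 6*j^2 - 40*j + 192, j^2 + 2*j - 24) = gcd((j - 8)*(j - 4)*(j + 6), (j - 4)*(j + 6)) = j^2 + 2*j - 24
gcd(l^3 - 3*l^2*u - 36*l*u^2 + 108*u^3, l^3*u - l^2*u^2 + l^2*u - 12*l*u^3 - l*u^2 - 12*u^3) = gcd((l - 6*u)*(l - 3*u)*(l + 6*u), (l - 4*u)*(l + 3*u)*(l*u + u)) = 1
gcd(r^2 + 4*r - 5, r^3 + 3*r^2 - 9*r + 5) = r^2 + 4*r - 5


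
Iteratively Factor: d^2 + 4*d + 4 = (d + 2)*(d + 2)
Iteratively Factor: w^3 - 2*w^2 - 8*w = (w + 2)*(w^2 - 4*w) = (w - 4)*(w + 2)*(w)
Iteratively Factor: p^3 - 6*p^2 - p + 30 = (p - 3)*(p^2 - 3*p - 10) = (p - 5)*(p - 3)*(p + 2)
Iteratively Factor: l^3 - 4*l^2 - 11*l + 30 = (l - 2)*(l^2 - 2*l - 15) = (l - 5)*(l - 2)*(l + 3)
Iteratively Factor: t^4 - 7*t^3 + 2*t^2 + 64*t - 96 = (t + 3)*(t^3 - 10*t^2 + 32*t - 32) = (t - 4)*(t + 3)*(t^2 - 6*t + 8) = (t - 4)*(t - 2)*(t + 3)*(t - 4)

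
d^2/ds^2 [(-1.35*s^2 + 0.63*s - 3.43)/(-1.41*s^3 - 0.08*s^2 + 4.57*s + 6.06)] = (5.36787*s^6 - 7.515018*s^5 + 133.597782*s^4 + 160.543398*s^3 - 193.14993*s^2 + 166.491276*s + 280.644554)/(2.803221*s^9 + 0.477144*s^8 - 27.229779*s^7 - 39.236122*s^6 + 84.153975*s^5 + 239.188956*s^4 + 73.1900509999999*s^3 - 370.873818*s^2 - 503.480556*s - 222.545016)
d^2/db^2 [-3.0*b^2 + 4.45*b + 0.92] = -6.00000000000000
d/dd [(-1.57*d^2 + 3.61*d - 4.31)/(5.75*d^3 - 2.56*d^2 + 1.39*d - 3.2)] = (9.0275*d^4 - 41.515*d^3 + 81.4068*d^2 - 12.0192*d - 5.5611)/(33.0625*d^6 - 29.44*d^5 + 22.5386*d^4 - 43.9168*d^3 + 18.3161*d^2 - 8.896*d + 10.24)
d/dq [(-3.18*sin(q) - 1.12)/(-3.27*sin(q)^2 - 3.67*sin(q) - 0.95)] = (-7.3248*sin(q) + 5.1993*cos(2*q) - 6.2887)*cos(q)/(3.27*sin(q)^2 + 3.67*sin(q) + 0.95)^2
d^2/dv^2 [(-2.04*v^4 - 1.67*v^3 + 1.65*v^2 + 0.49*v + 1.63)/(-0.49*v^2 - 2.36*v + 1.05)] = (0.979607999999999*v^6 + 14.154336*v^5 + 61.874424*v^4 - 56.980204*v^3 - 5.28208799999999*v^2 - 1.775172*v - 25.900856)/(0.117649*v^6 + 1.699908*v^5 + 7.430997*v^4 + 5.858936*v^3 - 15.923565*v^2 + 7.8057*v - 1.157625)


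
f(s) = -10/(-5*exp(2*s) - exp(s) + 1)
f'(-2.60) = -1.60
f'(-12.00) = 0.00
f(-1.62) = -16.49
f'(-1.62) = -16.04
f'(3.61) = -0.00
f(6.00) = 0.00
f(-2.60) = -11.13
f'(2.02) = -0.07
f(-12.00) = -10.00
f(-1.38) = -23.15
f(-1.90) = -13.54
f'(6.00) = 0.00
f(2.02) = 0.03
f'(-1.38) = -47.40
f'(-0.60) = -32.00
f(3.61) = 0.00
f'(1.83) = -0.10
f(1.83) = 0.05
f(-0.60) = 9.48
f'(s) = -10*(10*exp(2*s) + exp(s))/(-5*exp(2*s) - exp(s) + 1)^2 = (-100*exp(s) - 10)*exp(s)/(5*exp(2*s) + exp(s) - 1)^2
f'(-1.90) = -6.84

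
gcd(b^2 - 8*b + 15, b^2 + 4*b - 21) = b - 3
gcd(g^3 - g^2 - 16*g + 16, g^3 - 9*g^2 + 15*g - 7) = g - 1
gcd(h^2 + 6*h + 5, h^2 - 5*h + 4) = 1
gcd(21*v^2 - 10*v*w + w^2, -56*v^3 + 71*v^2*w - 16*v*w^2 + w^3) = 7*v - w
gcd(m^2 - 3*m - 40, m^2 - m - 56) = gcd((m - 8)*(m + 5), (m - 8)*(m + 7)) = m - 8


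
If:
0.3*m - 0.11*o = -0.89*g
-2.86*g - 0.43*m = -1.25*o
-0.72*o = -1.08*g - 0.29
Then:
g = -8.12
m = 19.78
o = -11.78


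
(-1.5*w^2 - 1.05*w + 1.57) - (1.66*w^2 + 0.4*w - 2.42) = -3.16*w^2 - 1.45*w + 3.99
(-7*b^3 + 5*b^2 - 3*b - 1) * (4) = -28*b^3 + 20*b^2 - 12*b - 4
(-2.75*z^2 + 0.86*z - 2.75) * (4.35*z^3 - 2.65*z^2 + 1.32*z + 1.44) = -11.9625*z^5 + 11.0285*z^4 - 17.8715*z^3 + 4.4627*z^2 - 2.3916*z - 3.96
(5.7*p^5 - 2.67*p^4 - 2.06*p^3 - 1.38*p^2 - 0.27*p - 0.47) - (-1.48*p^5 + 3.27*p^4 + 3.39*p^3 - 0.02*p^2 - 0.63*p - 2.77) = 7.18*p^5 - 5.94*p^4 - 5.45*p^3 - 1.36*p^2 + 0.36*p + 2.3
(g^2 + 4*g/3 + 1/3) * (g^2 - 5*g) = g^4 - 11*g^3/3 - 19*g^2/3 - 5*g/3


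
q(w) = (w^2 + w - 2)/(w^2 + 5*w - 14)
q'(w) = (-2*w - 5)*(w^2 + w - 2)/(w^2 + 5*w - 14)^2 + (2*w + 1)/(w^2 + 5*w - 14)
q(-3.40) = -0.32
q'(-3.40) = 0.33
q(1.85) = -2.47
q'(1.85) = -19.70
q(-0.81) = 0.12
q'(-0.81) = 0.06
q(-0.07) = 0.14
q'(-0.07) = -0.01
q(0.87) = 0.04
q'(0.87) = -0.28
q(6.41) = 0.77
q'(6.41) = 0.00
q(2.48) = 1.46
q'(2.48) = -1.88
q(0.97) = 0.01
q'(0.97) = -0.35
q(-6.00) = -3.50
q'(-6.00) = 4.44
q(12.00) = 0.81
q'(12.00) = 0.01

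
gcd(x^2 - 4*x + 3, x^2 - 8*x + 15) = x - 3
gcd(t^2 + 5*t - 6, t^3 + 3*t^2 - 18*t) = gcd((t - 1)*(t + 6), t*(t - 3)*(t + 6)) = t + 6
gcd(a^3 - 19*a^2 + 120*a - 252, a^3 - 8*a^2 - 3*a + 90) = a - 6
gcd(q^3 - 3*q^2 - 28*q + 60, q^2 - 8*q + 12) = q^2 - 8*q + 12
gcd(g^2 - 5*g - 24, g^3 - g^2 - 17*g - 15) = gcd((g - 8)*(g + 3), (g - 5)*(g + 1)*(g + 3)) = g + 3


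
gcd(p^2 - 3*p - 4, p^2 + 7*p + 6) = p + 1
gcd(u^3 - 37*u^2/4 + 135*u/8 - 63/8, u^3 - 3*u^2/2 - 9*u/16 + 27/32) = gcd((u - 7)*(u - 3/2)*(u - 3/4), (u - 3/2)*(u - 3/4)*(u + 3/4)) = u^2 - 9*u/4 + 9/8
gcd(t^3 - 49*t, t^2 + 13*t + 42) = t + 7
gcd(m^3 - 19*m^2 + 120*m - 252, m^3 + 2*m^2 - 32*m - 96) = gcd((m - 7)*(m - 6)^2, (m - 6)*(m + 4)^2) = m - 6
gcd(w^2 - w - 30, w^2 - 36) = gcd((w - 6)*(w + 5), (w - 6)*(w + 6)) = w - 6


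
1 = 1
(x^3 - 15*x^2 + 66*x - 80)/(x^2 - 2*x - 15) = (x^2 - 10*x + 16)/(x + 3)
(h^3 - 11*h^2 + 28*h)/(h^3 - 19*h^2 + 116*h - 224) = h/(h - 8)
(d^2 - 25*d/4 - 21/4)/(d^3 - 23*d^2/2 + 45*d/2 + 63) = (4*d + 3)/(2*(2*d^2 - 9*d - 18))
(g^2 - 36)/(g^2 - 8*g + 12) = (g + 6)/(g - 2)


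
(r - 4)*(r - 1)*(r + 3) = r^3 - 2*r^2 - 11*r + 12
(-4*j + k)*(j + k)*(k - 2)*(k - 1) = -4*j^2*k^2 + 12*j^2*k - 8*j^2 - 3*j*k^3 + 9*j*k^2 - 6*j*k + k^4 - 3*k^3 + 2*k^2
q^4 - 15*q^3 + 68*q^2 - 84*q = q*(q - 7)*(q - 6)*(q - 2)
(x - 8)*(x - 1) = x^2 - 9*x + 8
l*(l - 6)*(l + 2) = l^3 - 4*l^2 - 12*l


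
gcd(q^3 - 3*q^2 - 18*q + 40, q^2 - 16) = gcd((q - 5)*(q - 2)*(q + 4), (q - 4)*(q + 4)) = q + 4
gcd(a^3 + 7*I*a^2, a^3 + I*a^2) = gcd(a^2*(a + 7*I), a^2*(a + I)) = a^2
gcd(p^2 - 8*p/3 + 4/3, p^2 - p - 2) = p - 2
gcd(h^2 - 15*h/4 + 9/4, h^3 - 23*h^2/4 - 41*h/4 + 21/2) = h - 3/4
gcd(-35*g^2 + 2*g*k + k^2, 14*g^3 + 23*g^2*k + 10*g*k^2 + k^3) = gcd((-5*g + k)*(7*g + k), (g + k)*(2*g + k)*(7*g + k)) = 7*g + k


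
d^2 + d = d*(d + 1)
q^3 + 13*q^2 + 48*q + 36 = (q + 1)*(q + 6)^2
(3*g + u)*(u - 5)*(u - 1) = 3*g*u^2 - 18*g*u + 15*g + u^3 - 6*u^2 + 5*u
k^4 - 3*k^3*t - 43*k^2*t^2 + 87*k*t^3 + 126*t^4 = (k - 7*t)*(k - 3*t)*(k + t)*(k + 6*t)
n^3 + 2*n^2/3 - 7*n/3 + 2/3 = (n - 1)*(n - 1/3)*(n + 2)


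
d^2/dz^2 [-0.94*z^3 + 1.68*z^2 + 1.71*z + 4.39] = 3.36 - 5.64*z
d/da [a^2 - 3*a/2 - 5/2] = 2*a - 3/2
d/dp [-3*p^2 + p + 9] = 1 - 6*p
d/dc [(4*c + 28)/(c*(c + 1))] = 4*(-c^2 - 14*c - 7)/(c^2*(c^2 + 2*c + 1))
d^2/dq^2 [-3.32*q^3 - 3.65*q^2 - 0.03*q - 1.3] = -19.92*q - 7.3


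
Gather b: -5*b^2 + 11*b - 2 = -5*b^2 + 11*b - 2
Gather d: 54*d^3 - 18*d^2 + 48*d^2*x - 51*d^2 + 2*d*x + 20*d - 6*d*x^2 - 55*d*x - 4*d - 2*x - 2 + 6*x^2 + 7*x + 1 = 54*d^3 + d^2*(48*x - 69) + d*(-6*x^2 - 53*x + 16) + 6*x^2 + 5*x - 1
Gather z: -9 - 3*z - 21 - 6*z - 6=-9*z - 36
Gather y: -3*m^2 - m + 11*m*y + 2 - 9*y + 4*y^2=-3*m^2 - m + 4*y^2 + y*(11*m - 9) + 2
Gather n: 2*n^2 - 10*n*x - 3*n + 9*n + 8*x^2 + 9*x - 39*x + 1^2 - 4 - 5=2*n^2 + n*(6 - 10*x) + 8*x^2 - 30*x - 8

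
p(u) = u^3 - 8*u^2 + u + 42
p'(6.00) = 13.00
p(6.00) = -24.00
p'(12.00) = 241.00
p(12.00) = 630.00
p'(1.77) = -17.92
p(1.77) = 24.25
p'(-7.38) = 282.47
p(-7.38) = -803.04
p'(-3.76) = 103.57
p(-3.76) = -128.02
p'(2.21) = -19.71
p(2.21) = 15.93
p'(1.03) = -12.30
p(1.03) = 35.64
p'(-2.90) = 72.63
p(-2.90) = -52.57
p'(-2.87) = 71.63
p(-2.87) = -50.41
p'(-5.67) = 188.17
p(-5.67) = -403.15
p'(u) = 3*u^2 - 16*u + 1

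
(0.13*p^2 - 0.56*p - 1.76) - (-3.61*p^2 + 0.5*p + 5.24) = 3.74*p^2 - 1.06*p - 7.0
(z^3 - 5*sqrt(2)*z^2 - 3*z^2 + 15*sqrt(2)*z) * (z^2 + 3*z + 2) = z^5 - 5*sqrt(2)*z^4 - 7*z^3 - 6*z^2 + 35*sqrt(2)*z^2 + 30*sqrt(2)*z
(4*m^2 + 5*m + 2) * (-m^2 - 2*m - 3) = -4*m^4 - 13*m^3 - 24*m^2 - 19*m - 6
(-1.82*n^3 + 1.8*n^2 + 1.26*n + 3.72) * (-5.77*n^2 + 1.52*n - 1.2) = 10.5014*n^5 - 13.1524*n^4 - 2.3502*n^3 - 21.7092*n^2 + 4.1424*n - 4.464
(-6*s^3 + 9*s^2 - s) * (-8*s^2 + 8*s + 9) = 48*s^5 - 120*s^4 + 26*s^3 + 73*s^2 - 9*s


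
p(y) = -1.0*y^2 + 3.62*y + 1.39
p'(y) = 3.62 - 2.0*y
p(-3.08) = -19.25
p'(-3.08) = 9.78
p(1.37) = 4.47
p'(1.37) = 0.88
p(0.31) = 2.42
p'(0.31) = 3.00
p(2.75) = 3.78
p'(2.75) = -1.88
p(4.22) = -1.14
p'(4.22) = -4.82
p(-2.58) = -14.61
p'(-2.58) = 8.78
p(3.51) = 1.78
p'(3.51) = -3.40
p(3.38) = 2.20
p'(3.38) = -3.14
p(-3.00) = -18.47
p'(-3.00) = 9.62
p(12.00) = -99.17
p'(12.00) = -20.38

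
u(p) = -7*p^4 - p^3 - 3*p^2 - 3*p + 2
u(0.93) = -9.43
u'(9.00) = -20712.00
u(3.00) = -628.00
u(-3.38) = -897.14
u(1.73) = -80.05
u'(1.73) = -167.33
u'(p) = -28*p^3 - 3*p^2 - 6*p - 3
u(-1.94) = -95.32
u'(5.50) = -4785.25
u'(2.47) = -458.06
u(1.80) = -92.44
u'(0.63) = -14.97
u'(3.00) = -804.00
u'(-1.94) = 201.79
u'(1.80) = -186.82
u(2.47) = -299.33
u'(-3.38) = 1064.21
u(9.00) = -46924.00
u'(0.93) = -33.70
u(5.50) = -6677.06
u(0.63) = -2.43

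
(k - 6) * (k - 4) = k^2 - 10*k + 24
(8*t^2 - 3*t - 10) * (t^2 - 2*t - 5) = 8*t^4 - 19*t^3 - 44*t^2 + 35*t + 50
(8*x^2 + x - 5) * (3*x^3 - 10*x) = 24*x^5 + 3*x^4 - 95*x^3 - 10*x^2 + 50*x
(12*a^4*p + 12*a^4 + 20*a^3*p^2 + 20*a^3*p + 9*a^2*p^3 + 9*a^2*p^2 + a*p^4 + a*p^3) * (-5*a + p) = -60*a^5*p - 60*a^5 - 88*a^4*p^2 - 88*a^4*p - 25*a^3*p^3 - 25*a^3*p^2 + 4*a^2*p^4 + 4*a^2*p^3 + a*p^5 + a*p^4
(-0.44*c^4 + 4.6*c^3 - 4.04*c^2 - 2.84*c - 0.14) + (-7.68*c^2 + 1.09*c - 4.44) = -0.44*c^4 + 4.6*c^3 - 11.72*c^2 - 1.75*c - 4.58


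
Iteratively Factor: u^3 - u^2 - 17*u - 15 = (u + 1)*(u^2 - 2*u - 15) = (u - 5)*(u + 1)*(u + 3)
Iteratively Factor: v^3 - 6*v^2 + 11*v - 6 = (v - 3)*(v^2 - 3*v + 2) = (v - 3)*(v - 2)*(v - 1)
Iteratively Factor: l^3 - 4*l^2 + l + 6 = (l - 2)*(l^2 - 2*l - 3) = (l - 2)*(l + 1)*(l - 3)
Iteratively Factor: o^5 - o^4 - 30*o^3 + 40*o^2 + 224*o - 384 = (o + 4)*(o^4 - 5*o^3 - 10*o^2 + 80*o - 96) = (o + 4)^2*(o^3 - 9*o^2 + 26*o - 24) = (o - 4)*(o + 4)^2*(o^2 - 5*o + 6) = (o - 4)*(o - 2)*(o + 4)^2*(o - 3)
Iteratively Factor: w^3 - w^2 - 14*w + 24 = (w - 2)*(w^2 + w - 12) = (w - 3)*(w - 2)*(w + 4)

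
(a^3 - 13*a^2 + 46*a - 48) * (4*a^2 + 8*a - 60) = 4*a^5 - 44*a^4 + 20*a^3 + 956*a^2 - 3144*a + 2880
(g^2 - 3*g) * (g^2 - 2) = g^4 - 3*g^3 - 2*g^2 + 6*g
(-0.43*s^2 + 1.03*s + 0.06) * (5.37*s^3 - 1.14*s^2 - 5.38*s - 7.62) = -2.3091*s^5 + 6.0213*s^4 + 1.4614*s^3 - 2.3332*s^2 - 8.1714*s - 0.4572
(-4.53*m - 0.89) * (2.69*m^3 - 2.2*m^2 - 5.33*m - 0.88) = -12.1857*m^4 + 7.5719*m^3 + 26.1029*m^2 + 8.7301*m + 0.7832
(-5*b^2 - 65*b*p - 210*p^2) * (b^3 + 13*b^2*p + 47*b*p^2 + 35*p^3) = -5*b^5 - 130*b^4*p - 1290*b^3*p^2 - 5960*b^2*p^3 - 12145*b*p^4 - 7350*p^5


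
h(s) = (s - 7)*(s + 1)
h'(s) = 2*s - 6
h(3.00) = -16.00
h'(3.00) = 0.00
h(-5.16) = 50.59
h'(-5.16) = -16.32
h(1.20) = -12.76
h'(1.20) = -3.60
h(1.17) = -12.65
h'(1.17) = -3.66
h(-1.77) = 6.75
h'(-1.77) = -9.54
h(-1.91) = 8.11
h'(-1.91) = -9.82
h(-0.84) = -1.25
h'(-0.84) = -7.68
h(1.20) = -12.76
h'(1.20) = -3.60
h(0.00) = -7.00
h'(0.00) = -6.00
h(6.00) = -7.00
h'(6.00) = 6.00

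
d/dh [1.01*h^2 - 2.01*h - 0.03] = 2.02*h - 2.01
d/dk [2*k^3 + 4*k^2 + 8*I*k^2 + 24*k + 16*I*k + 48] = 6*k^2 + k*(8 + 16*I) + 24 + 16*I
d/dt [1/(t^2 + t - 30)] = (-2*t - 1)/(t^2 + t - 30)^2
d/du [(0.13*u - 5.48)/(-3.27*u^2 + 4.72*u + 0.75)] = (0.4251*u^2 - 35.8392*u + 25.9631)/(10.6929*u^4 - 30.8688*u^3 + 17.3734*u^2 + 7.08*u + 0.5625)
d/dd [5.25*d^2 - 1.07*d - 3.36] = 10.5*d - 1.07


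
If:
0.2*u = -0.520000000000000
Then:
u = -2.60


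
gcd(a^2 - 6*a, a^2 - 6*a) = a^2 - 6*a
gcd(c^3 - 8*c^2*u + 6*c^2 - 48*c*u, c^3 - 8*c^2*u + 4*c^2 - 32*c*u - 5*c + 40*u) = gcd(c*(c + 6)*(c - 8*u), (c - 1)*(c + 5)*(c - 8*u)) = -c + 8*u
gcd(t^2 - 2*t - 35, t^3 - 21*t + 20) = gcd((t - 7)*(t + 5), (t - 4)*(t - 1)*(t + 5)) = t + 5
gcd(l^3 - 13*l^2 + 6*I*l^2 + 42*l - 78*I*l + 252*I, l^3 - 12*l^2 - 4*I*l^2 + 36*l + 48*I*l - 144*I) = l - 6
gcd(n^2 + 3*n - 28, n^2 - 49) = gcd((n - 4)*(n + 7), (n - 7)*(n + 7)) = n + 7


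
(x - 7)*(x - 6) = x^2 - 13*x + 42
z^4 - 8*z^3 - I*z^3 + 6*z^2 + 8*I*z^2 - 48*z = z*(z - 8)*(z - 3*I)*(z + 2*I)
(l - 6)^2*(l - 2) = l^3 - 14*l^2 + 60*l - 72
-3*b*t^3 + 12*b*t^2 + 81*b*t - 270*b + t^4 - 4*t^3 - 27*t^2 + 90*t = (-3*b + t)*(t - 6)*(t - 3)*(t + 5)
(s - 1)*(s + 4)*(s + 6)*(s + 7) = s^4 + 16*s^3 + 77*s^2 + 74*s - 168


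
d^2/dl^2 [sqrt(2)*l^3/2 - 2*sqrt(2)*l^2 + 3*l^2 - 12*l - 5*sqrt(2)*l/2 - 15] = 3*sqrt(2)*l - 4*sqrt(2) + 6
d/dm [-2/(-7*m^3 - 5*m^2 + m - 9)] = 2*(-21*m^2 - 10*m + 1)/(7*m^3 + 5*m^2 - m + 9)^2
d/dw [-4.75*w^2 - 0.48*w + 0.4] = -9.5*w - 0.48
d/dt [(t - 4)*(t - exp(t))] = t + (1 - exp(t))*(t - 4) - exp(t)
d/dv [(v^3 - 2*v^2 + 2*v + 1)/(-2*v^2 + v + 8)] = (-2*v^4 + 2*v^3 + 26*v^2 - 28*v + 15)/(4*v^4 - 4*v^3 - 31*v^2 + 16*v + 64)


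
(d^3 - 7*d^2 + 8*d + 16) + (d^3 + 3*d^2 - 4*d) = 2*d^3 - 4*d^2 + 4*d + 16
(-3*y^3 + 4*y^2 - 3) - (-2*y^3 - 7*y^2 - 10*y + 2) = -y^3 + 11*y^2 + 10*y - 5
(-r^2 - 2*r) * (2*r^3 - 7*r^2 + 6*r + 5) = -2*r^5 + 3*r^4 + 8*r^3 - 17*r^2 - 10*r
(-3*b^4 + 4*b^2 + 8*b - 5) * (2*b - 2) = -6*b^5 + 6*b^4 + 8*b^3 + 8*b^2 - 26*b + 10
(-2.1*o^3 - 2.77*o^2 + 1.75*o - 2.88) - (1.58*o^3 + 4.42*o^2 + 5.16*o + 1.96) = -3.68*o^3 - 7.19*o^2 - 3.41*o - 4.84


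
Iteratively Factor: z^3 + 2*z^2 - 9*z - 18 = (z - 3)*(z^2 + 5*z + 6) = (z - 3)*(z + 3)*(z + 2)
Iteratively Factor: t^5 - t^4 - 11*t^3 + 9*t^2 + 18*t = (t - 3)*(t^4 + 2*t^3 - 5*t^2 - 6*t) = (t - 3)*(t + 1)*(t^3 + t^2 - 6*t) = (t - 3)*(t - 2)*(t + 1)*(t^2 + 3*t) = (t - 3)*(t - 2)*(t + 1)*(t + 3)*(t)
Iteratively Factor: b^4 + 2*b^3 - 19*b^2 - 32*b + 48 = (b - 1)*(b^3 + 3*b^2 - 16*b - 48) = (b - 4)*(b - 1)*(b^2 + 7*b + 12) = (b - 4)*(b - 1)*(b + 3)*(b + 4)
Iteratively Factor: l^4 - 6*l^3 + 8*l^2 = (l)*(l^3 - 6*l^2 + 8*l) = l*(l - 2)*(l^2 - 4*l) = l^2*(l - 2)*(l - 4)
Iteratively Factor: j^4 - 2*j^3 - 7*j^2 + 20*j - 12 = (j - 1)*(j^3 - j^2 - 8*j + 12) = (j - 2)*(j - 1)*(j^2 + j - 6) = (j - 2)^2*(j - 1)*(j + 3)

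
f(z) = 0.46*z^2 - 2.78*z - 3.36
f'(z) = 0.92*z - 2.78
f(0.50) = -4.64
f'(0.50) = -2.32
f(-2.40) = 5.96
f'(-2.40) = -4.99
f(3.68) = -7.36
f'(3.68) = 0.61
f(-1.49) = 1.80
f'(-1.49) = -4.15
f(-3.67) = 13.04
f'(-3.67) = -6.16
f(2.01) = -7.09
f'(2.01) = -0.93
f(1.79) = -6.86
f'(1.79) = -1.13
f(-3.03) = 9.29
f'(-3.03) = -5.57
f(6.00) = -3.48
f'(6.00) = 2.74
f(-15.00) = 141.84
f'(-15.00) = -16.58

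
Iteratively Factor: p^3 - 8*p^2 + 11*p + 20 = (p - 4)*(p^2 - 4*p - 5) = (p - 4)*(p + 1)*(p - 5)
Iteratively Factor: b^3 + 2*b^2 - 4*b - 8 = (b + 2)*(b^2 - 4) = (b + 2)^2*(b - 2)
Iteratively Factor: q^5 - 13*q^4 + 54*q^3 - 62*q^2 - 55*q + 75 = (q + 1)*(q^4 - 14*q^3 + 68*q^2 - 130*q + 75) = (q - 5)*(q + 1)*(q^3 - 9*q^2 + 23*q - 15) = (q - 5)^2*(q + 1)*(q^2 - 4*q + 3) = (q - 5)^2*(q - 1)*(q + 1)*(q - 3)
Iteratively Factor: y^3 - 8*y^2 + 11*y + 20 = (y - 4)*(y^2 - 4*y - 5) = (y - 5)*(y - 4)*(y + 1)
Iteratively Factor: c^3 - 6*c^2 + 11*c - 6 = (c - 1)*(c^2 - 5*c + 6) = (c - 2)*(c - 1)*(c - 3)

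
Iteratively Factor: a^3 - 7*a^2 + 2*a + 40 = (a - 4)*(a^2 - 3*a - 10) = (a - 4)*(a + 2)*(a - 5)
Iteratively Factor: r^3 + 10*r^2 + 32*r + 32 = (r + 4)*(r^2 + 6*r + 8) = (r + 2)*(r + 4)*(r + 4)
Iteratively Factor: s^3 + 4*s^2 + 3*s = (s)*(s^2 + 4*s + 3) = s*(s + 1)*(s + 3)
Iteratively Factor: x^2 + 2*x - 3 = (x + 3)*(x - 1)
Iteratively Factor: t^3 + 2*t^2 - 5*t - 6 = (t - 2)*(t^2 + 4*t + 3) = (t - 2)*(t + 1)*(t + 3)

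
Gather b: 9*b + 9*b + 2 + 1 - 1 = 18*b + 2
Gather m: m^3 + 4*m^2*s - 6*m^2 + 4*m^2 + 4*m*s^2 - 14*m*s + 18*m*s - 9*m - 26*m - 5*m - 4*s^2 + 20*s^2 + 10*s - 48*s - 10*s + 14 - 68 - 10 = m^3 + m^2*(4*s - 2) + m*(4*s^2 + 4*s - 40) + 16*s^2 - 48*s - 64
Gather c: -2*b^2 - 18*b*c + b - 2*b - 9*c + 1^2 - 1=-2*b^2 - b + c*(-18*b - 9)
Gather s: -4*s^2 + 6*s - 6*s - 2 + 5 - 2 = 1 - 4*s^2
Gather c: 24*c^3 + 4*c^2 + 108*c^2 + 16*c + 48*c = 24*c^3 + 112*c^2 + 64*c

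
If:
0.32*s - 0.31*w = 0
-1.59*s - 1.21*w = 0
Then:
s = 0.00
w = 0.00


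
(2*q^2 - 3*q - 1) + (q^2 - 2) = 3*q^2 - 3*q - 3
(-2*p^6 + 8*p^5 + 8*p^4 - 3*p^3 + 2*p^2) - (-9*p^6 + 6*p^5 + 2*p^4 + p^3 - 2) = 7*p^6 + 2*p^5 + 6*p^4 - 4*p^3 + 2*p^2 + 2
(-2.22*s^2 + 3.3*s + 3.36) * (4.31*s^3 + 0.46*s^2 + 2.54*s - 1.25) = -9.5682*s^5 + 13.2018*s^4 + 10.3608*s^3 + 12.7026*s^2 + 4.4094*s - 4.2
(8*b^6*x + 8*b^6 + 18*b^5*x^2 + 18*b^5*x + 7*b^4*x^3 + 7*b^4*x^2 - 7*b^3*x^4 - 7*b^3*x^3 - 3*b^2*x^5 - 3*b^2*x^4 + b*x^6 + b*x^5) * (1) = 8*b^6*x + 8*b^6 + 18*b^5*x^2 + 18*b^5*x + 7*b^4*x^3 + 7*b^4*x^2 - 7*b^3*x^4 - 7*b^3*x^3 - 3*b^2*x^5 - 3*b^2*x^4 + b*x^6 + b*x^5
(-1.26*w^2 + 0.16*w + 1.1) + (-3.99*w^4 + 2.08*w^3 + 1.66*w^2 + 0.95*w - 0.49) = -3.99*w^4 + 2.08*w^3 + 0.4*w^2 + 1.11*w + 0.61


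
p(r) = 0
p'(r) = 0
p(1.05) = 0.00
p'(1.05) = 0.00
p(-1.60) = 0.00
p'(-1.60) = 0.00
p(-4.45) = 0.00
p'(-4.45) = 0.00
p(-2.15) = 0.00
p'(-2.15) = 0.00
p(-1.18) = 0.00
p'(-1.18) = 0.00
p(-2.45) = 0.00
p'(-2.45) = 0.00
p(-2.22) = 0.00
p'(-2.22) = 0.00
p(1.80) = 0.00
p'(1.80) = 0.00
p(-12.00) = 0.00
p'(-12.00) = 0.00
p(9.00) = 0.00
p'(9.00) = 0.00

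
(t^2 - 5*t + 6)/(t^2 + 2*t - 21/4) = 4*(t^2 - 5*t + 6)/(4*t^2 + 8*t - 21)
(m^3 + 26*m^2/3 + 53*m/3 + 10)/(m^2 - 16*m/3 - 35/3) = (m^2 + 7*m + 6)/(m - 7)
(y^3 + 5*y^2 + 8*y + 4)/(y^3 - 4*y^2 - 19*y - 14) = (y + 2)/(y - 7)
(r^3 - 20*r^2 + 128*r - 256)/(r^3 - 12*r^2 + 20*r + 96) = (r^2 - 12*r + 32)/(r^2 - 4*r - 12)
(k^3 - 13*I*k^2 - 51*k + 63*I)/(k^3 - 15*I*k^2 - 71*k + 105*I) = (k - 3*I)/(k - 5*I)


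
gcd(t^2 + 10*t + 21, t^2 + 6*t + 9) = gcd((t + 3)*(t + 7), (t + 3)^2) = t + 3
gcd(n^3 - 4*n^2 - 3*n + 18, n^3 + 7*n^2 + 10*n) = n + 2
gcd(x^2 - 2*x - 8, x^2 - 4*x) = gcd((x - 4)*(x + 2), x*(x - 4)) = x - 4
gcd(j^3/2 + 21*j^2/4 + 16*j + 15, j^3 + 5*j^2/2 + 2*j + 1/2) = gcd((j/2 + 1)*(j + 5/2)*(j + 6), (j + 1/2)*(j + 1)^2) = 1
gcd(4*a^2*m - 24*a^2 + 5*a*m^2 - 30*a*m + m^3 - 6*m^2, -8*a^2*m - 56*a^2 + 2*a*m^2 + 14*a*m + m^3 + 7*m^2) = 4*a + m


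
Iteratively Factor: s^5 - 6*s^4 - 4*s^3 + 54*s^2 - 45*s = (s - 1)*(s^4 - 5*s^3 - 9*s^2 + 45*s) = (s - 3)*(s - 1)*(s^3 - 2*s^2 - 15*s) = (s - 3)*(s - 1)*(s + 3)*(s^2 - 5*s) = (s - 5)*(s - 3)*(s - 1)*(s + 3)*(s)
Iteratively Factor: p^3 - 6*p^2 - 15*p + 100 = (p - 5)*(p^2 - p - 20) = (p - 5)*(p + 4)*(p - 5)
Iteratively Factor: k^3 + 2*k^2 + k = (k + 1)*(k^2 + k) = (k + 1)^2*(k)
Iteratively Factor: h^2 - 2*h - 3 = (h + 1)*(h - 3)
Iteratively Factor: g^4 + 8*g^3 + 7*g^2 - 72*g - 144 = (g + 4)*(g^3 + 4*g^2 - 9*g - 36) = (g - 3)*(g + 4)*(g^2 + 7*g + 12) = (g - 3)*(g + 4)^2*(g + 3)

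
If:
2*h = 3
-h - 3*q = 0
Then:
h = 3/2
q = -1/2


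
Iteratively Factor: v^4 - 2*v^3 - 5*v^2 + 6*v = (v - 3)*(v^3 + v^2 - 2*v) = (v - 3)*(v - 1)*(v^2 + 2*v) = v*(v - 3)*(v - 1)*(v + 2)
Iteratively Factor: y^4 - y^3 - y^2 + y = (y - 1)*(y^3 - y) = (y - 1)*(y + 1)*(y^2 - y) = (y - 1)^2*(y + 1)*(y)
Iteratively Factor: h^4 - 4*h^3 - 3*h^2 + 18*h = (h + 2)*(h^3 - 6*h^2 + 9*h) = h*(h + 2)*(h^2 - 6*h + 9) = h*(h - 3)*(h + 2)*(h - 3)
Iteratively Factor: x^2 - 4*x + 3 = (x - 1)*(x - 3)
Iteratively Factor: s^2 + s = (s)*(s + 1)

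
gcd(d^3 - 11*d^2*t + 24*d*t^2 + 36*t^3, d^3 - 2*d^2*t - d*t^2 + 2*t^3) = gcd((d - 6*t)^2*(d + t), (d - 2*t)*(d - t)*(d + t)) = d + t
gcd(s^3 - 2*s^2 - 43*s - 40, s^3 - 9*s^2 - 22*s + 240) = s^2 - 3*s - 40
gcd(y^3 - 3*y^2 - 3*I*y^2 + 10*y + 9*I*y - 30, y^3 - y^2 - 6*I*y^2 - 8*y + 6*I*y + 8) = 1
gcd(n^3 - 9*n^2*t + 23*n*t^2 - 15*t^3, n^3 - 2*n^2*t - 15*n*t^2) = -n + 5*t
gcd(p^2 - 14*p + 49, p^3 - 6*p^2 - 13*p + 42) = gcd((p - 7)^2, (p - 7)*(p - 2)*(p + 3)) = p - 7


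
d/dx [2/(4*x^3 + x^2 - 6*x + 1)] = 4*(-6*x^2 - x + 3)/(4*x^3 + x^2 - 6*x + 1)^2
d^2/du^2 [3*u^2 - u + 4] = 6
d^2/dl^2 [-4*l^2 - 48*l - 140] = -8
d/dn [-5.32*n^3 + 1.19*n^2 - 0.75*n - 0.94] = -15.96*n^2 + 2.38*n - 0.75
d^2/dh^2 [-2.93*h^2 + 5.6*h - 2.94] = -5.86000000000000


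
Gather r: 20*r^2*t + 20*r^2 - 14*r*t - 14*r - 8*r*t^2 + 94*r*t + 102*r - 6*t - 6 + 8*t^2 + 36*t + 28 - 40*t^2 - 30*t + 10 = r^2*(20*t + 20) + r*(-8*t^2 + 80*t + 88) - 32*t^2 + 32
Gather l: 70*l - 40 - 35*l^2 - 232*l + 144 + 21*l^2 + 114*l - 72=-14*l^2 - 48*l + 32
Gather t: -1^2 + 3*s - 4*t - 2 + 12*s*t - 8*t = 3*s + t*(12*s - 12) - 3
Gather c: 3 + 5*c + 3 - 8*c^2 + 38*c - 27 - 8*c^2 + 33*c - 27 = -16*c^2 + 76*c - 48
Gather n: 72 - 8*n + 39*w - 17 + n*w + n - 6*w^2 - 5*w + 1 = n*(w - 7) - 6*w^2 + 34*w + 56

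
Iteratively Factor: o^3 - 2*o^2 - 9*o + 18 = (o - 3)*(o^2 + o - 6) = (o - 3)*(o + 3)*(o - 2)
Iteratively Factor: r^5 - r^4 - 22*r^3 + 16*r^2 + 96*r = (r)*(r^4 - r^3 - 22*r^2 + 16*r + 96) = r*(r + 2)*(r^3 - 3*r^2 - 16*r + 48) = r*(r + 2)*(r + 4)*(r^2 - 7*r + 12) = r*(r - 4)*(r + 2)*(r + 4)*(r - 3)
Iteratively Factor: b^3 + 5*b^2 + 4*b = (b + 4)*(b^2 + b) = (b + 1)*(b + 4)*(b)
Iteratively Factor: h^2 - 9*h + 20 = (h - 4)*(h - 5)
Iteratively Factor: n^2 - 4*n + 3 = (n - 1)*(n - 3)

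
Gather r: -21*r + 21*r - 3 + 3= 0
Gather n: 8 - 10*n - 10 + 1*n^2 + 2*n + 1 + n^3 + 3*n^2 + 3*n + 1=n^3 + 4*n^2 - 5*n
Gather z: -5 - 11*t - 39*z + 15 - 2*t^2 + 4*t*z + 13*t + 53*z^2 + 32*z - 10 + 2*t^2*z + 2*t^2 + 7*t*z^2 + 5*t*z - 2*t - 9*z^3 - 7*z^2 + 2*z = -9*z^3 + z^2*(7*t + 46) + z*(2*t^2 + 9*t - 5)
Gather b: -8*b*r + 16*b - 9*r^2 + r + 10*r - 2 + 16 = b*(16 - 8*r) - 9*r^2 + 11*r + 14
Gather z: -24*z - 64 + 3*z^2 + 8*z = 3*z^2 - 16*z - 64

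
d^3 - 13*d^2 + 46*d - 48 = (d - 8)*(d - 3)*(d - 2)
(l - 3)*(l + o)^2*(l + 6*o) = l^4 + 8*l^3*o - 3*l^3 + 13*l^2*o^2 - 24*l^2*o + 6*l*o^3 - 39*l*o^2 - 18*o^3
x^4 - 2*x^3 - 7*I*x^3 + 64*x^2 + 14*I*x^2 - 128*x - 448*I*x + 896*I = (x - 2)*(x - 8*I)*(x - 7*I)*(x + 8*I)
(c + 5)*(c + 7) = c^2 + 12*c + 35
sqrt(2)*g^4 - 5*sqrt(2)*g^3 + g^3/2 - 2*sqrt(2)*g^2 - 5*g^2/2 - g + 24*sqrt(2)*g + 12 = (g - 4)*(g - 3)*(g + 2)*(sqrt(2)*g + 1/2)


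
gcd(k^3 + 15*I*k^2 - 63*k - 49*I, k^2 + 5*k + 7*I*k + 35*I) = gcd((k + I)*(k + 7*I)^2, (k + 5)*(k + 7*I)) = k + 7*I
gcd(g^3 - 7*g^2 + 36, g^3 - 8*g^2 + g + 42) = g^2 - g - 6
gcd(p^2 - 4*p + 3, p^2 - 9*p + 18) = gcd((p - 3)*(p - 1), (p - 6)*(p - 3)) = p - 3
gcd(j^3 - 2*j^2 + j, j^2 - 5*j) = j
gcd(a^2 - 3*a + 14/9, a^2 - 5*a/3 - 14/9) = a - 7/3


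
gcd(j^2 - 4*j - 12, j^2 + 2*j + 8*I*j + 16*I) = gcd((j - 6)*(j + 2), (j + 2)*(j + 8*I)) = j + 2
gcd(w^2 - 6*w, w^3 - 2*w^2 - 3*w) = w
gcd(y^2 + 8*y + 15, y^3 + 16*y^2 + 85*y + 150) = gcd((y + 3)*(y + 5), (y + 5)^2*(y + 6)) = y + 5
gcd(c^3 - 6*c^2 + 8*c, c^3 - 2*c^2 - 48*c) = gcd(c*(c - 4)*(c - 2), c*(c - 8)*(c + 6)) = c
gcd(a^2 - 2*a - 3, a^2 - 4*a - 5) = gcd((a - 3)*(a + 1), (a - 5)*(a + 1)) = a + 1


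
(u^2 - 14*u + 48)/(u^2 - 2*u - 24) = (u - 8)/(u + 4)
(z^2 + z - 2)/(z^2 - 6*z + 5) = (z + 2)/(z - 5)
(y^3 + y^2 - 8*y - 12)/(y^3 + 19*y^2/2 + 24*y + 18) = 2*(y^2 - y - 6)/(2*y^2 + 15*y + 18)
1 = 1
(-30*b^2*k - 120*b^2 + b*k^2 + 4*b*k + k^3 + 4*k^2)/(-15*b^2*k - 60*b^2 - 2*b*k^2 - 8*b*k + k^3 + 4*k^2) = (6*b + k)/(3*b + k)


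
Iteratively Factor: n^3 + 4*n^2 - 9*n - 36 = (n + 3)*(n^2 + n - 12) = (n + 3)*(n + 4)*(n - 3)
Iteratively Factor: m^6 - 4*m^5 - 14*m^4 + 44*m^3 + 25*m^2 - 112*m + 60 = (m - 2)*(m^5 - 2*m^4 - 18*m^3 + 8*m^2 + 41*m - 30) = (m - 5)*(m - 2)*(m^4 + 3*m^3 - 3*m^2 - 7*m + 6) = (m - 5)*(m - 2)*(m + 3)*(m^3 - 3*m + 2) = (m - 5)*(m - 2)*(m - 1)*(m + 3)*(m^2 + m - 2) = (m - 5)*(m - 2)*(m - 1)*(m + 2)*(m + 3)*(m - 1)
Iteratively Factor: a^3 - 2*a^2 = (a - 2)*(a^2) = a*(a - 2)*(a)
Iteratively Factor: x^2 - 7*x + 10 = (x - 2)*(x - 5)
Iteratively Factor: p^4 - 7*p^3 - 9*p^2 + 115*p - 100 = (p + 4)*(p^3 - 11*p^2 + 35*p - 25) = (p - 5)*(p + 4)*(p^2 - 6*p + 5) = (p - 5)^2*(p + 4)*(p - 1)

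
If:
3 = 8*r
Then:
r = 3/8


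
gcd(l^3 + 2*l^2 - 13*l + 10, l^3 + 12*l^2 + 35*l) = l + 5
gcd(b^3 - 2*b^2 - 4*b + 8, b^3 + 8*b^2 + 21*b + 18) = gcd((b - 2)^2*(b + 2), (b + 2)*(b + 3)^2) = b + 2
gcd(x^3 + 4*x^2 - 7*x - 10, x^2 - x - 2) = x^2 - x - 2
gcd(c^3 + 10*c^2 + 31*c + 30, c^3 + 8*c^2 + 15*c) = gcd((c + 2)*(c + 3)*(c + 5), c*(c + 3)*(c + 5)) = c^2 + 8*c + 15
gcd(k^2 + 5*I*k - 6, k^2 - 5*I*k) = 1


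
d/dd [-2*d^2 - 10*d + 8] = -4*d - 10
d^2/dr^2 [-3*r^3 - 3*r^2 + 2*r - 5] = -18*r - 6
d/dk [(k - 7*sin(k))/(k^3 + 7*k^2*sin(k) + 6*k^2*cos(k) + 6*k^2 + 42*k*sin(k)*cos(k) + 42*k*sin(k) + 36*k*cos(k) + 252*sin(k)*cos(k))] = (6*k^3*sin(k) - 14*k^3*cos(k) - 2*k^3 + 84*k^2*sin(k)^2 + 50*k^2*sin(k) - 90*k^2*cos(k) - 90*k^2 - 294*k*sin(k)^3 + 602*k*sin(k)^2 + 84*k*sin(k)*cos(k) + 84*k*sin(k) - 504*k - 1764*sin(k)^3 + 294*sin(k)^2*cos(k) + 294*sin(k)^2 + 504*sin(k)*cos(k))/((k + 6)^2*(k + 7*sin(k))^2*(k + 6*cos(k))^2)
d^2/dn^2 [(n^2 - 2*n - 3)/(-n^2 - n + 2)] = 6*(n^3 + n^2 + 7*n + 3)/(n^6 + 3*n^5 - 3*n^4 - 11*n^3 + 6*n^2 + 12*n - 8)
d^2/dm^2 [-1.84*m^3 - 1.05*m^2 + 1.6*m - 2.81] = -11.04*m - 2.1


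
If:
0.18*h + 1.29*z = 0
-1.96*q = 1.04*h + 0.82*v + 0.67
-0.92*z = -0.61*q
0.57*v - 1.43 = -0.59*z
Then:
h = -3.66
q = 0.77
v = 1.98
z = 0.51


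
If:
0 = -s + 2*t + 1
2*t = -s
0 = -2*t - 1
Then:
No Solution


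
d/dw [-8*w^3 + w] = 1 - 24*w^2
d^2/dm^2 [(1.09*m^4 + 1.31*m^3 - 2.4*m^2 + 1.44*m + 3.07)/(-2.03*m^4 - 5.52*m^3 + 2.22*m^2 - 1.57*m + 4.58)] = (13.6314500000001*m^9 + 29.867796*m^8 + 96.4168799999998*m^7 - 511.500278*m^6 - 1714.890972*m^5 - 809.389482*m^4 + 1317.575678*m^3 - 1394.065116*m^2 - 478.512444*m + 127.27237)/(8.365427*m^12 + 68.242104*m^11 + 158.119542*m^10 + 38.347455*m^9 - 123.983322*m^8 - 125.252172*m^7 - 406.188183*m^6 + 313.200912*m^5 - 194.538846*m^4 + 447.017869*m^3 - 173.57055*m^2 + 98.798844*m - 96.071912)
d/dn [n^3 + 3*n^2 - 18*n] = 3*n^2 + 6*n - 18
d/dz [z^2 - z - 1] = 2*z - 1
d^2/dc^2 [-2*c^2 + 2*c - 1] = -4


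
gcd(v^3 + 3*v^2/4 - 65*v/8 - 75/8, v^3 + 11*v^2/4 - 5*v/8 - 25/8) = v^2 + 15*v/4 + 25/8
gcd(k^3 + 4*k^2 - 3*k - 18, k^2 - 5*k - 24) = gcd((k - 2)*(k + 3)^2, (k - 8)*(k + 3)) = k + 3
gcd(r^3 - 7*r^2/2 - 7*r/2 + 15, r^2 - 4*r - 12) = r + 2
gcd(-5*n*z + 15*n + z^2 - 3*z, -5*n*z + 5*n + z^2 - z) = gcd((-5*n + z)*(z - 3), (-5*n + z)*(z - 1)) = -5*n + z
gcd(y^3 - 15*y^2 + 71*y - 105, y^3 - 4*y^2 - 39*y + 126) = y^2 - 10*y + 21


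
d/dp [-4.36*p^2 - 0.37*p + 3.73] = -8.72*p - 0.37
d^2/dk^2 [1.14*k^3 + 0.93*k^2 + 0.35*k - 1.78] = 6.84*k + 1.86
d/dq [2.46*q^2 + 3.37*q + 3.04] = 4.92*q + 3.37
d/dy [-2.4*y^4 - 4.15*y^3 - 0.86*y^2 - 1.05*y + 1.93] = -9.6*y^3 - 12.45*y^2 - 1.72*y - 1.05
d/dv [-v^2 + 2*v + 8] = 2 - 2*v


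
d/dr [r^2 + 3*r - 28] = 2*r + 3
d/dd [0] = 0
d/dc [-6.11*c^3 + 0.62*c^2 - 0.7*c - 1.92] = -18.33*c^2 + 1.24*c - 0.7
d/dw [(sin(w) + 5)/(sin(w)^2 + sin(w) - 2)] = (-10*sin(w) + cos(w)^2 - 8)*cos(w)/(sin(w)^2 + sin(w) - 2)^2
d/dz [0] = 0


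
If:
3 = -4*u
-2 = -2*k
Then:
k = 1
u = -3/4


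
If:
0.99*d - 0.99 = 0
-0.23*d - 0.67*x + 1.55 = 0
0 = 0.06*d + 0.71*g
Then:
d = 1.00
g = -0.08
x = 1.97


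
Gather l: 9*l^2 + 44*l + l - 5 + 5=9*l^2 + 45*l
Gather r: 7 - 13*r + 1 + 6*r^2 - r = 6*r^2 - 14*r + 8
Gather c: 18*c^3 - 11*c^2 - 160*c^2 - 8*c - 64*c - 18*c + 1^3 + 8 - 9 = 18*c^3 - 171*c^2 - 90*c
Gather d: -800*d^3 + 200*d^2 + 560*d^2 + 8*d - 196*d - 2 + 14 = -800*d^3 + 760*d^2 - 188*d + 12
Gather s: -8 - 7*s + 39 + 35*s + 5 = 28*s + 36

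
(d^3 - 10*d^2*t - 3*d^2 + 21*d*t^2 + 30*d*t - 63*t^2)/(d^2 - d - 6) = (d^2 - 10*d*t + 21*t^2)/(d + 2)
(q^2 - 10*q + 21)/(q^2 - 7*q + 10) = (q^2 - 10*q + 21)/(q^2 - 7*q + 10)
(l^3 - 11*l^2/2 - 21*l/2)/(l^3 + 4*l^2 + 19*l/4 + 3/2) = 2*l*(l - 7)/(2*l^2 + 5*l + 2)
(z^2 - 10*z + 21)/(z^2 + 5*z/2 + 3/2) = 2*(z^2 - 10*z + 21)/(2*z^2 + 5*z + 3)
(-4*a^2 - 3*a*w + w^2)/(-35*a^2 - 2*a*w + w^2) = (4*a^2 + 3*a*w - w^2)/(35*a^2 + 2*a*w - w^2)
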